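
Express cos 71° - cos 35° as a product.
cos 71° - cos 35° = -2 sin(53°) sin(18°)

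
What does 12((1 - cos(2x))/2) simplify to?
12((1 - cos(2x))/2) = 12(sin²x) (using Power reduction)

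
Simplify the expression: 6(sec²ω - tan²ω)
6(sec²ω - tan²ω) = 6 (using Pythagorean identity)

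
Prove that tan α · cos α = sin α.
LHS = (sin α/cos α) · cos α = sin α = RHS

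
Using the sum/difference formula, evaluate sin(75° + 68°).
sin(75° + 68°) = sin 75° cos 68° + cos 75° sin 68° = 0.6018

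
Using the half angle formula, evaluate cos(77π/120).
cos(77π/120) = -√((1 + cos 77π/60)/2) = -0.4305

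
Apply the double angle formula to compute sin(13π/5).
sin(13π/5) = 2 sin 13π/10 cos 13π/10 = 0.9511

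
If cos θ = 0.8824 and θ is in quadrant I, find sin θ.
sin θ = 0.4705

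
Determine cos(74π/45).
cos(74π/45) = 0.4384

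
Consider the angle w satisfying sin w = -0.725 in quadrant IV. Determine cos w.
cos w = √(1 - sin²w) = 0.6887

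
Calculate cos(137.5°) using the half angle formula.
cos(137.5°) = -√((1 + cos 275°)/2) = -0.7373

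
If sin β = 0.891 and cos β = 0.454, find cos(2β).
cos(2β) = cos²β - sin²β = -0.5878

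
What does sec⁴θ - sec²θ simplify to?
sec⁴θ - sec²θ = tan⁴θ + tan²θ (using Pythagorean)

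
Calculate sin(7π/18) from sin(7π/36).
sin(7π/18) = 2 sin 7π/36 cos 7π/36 = 0.9397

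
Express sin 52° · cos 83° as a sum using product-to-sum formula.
sin 52° cos 83° = (1/2)[sin(52°+83°) + sin(52°-83°)]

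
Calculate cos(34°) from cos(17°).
cos(34°) = cos²17° - sin²17° = 0.829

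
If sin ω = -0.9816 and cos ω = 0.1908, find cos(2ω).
cos(2ω) = cos²ω - sin²ω = -0.9271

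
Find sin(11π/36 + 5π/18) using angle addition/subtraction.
sin(11π/36 + 5π/18) = sin 11π/36 cos 5π/18 + cos 11π/36 sin 5π/18 = (√6+√2)/4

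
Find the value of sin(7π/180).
sin(7π/180) = 0.1219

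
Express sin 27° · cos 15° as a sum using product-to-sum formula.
sin 27° cos 15° = (1/2)[sin(27°+15°) + sin(27°-15°)]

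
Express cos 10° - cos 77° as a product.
cos 10° - cos 77° = -2 sin(43.5°) sin(-33.5°)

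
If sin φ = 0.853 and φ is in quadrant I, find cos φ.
cos φ = 0.5219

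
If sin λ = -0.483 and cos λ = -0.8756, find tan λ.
tan λ = sin λ / cos λ = 0.5516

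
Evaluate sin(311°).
sin(311°) = -0.7547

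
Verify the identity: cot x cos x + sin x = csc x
LHS = cos²x/sin x + sin x = (cos²x + sin²x)/sin x = 1/sin x = csc x = RHS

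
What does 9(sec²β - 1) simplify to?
9(sec²β - 1) = 9(tan²β) (using Pythagorean identity)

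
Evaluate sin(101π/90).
sin(101π/90) = -0.3746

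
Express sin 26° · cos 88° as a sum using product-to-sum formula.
sin 26° cos 88° = (1/2)[sin(26°+88°) + sin(26°-88°)]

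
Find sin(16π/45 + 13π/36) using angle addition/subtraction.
sin(16π/45 + 13π/36) = sin 16π/45 cos 13π/36 + cos 16π/45 sin 13π/36 = 0.7771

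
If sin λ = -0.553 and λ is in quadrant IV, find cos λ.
cos λ = 0.8332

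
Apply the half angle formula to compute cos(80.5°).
cos(80.5°) = √((1 + cos 161°)/2) = 0.165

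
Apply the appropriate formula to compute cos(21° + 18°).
cos(21° + 18°) = cos 21° cos 18° - sin 21° sin 18° = 0.7771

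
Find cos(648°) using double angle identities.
cos(648°) = cos²324° - sin²324° = 0.309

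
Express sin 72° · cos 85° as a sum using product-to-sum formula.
sin 72° cos 85° = (1/2)[sin(72°+85°) + sin(72°-85°)]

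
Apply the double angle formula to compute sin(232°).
sin(232°) = 2 sin 116° cos 116° = -0.788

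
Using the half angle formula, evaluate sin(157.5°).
sin(157.5°) = √((1 - cos 315°)/2) = √(2-√2)/2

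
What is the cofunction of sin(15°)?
sin(15°) = cos(90° - 15°) = cos(75°)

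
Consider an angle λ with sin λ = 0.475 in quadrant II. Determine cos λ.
cos λ = ±√(1 - sin²λ) = -0.88 (negative in QII)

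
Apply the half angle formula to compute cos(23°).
cos(23°) = √((1 + cos 46°)/2) = 0.9205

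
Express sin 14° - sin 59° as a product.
sin 14° - sin 59° = 2 cos(36.5°) sin(-22.5°)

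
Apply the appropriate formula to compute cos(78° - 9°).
cos(78° - 9°) = cos 78° cos 9° + sin 78° sin 9° = 0.3584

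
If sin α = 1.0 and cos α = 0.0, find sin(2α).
sin(2α) = 2 sin α cos α = 0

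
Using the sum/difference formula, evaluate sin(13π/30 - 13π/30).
sin(13π/30 - 13π/30) = sin 13π/30 cos 13π/30 - cos 13π/30 sin 13π/30 = 0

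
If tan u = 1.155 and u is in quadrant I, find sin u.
sin u = 0.756 (using tan²u + 1 = sec²u)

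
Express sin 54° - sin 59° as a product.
sin 54° - sin 59° = 2 cos(56.5°) sin(-2.5°)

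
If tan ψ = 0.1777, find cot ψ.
cot ψ = 1/tan ψ = 5.627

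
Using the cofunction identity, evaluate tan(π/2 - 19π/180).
tan(π/2 - 19π/180) = cot(19π/180) = 2.904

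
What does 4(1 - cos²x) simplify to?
4(1 - cos²x) = 4(sin²x) (using Pythagorean identity)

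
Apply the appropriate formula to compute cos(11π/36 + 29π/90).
cos(11π/36 + 29π/90) = cos 11π/36 cos 29π/90 - sin 11π/36 sin 29π/90 = -0.3907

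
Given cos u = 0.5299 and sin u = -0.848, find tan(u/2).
tan(u/2) = sin u / (1 + cos u) = -0.5543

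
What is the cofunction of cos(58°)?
cos(58°) = sin(90° - 58°) = sin(32°)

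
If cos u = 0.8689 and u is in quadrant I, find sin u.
sin u = 0.495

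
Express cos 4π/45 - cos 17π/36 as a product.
cos 4π/45 - cos 17π/36 = -2 sin(101π/360) sin(-23π/120)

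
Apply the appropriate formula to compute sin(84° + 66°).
sin(84° + 66°) = sin 84° cos 66° + cos 84° sin 66° = 1/2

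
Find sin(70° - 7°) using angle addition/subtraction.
sin(70° - 7°) = sin 70° cos 7° - cos 70° sin 7° = 0.891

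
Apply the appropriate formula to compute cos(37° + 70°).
cos(37° + 70°) = cos 37° cos 70° - sin 37° sin 70° = -0.2924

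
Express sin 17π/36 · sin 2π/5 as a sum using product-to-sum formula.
sin 17π/36 sin 2π/5 = (1/2)[cos(17π/36-2π/5) - cos(17π/36+2π/5)]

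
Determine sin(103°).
sin(103°) = 0.9744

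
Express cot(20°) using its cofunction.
cot(20°) = tan(90° - 20°) = tan(70°)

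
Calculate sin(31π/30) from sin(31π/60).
sin(31π/30) = 2 sin 31π/60 cos 31π/60 = -0.1045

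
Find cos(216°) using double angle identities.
cos(216°) = cos²108° - sin²108° = -0.809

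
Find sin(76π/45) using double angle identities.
sin(76π/45) = 2 sin 38π/45 cos 38π/45 = -0.829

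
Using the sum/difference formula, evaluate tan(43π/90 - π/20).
tan(43π/90 - π/20) = (tan 43π/90 - tan π/20)/(1 + tan 43π/90 tan π/20) = 4.331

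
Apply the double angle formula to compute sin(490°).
sin(490°) = 2 sin 245° cos 245° = 0.766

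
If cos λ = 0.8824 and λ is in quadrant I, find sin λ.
sin λ = 0.4705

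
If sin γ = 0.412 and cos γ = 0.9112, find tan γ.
tan γ = sin γ / cos γ = 0.4522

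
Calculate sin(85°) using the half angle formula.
sin(85°) = √((1 - cos 170°)/2) = 0.9962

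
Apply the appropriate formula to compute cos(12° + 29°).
cos(12° + 29°) = cos 12° cos 29° - sin 12° sin 29° = 0.7547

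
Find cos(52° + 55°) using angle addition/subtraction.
cos(52° + 55°) = cos 52° cos 55° - sin 52° sin 55° = -0.2924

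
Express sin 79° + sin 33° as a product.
sin 79° + sin 33° = 2 sin(56°) cos(23°)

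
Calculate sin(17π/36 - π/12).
sin(17π/36 - π/12) = sin 17π/36 cos π/12 - cos 17π/36 sin π/12 = 0.9397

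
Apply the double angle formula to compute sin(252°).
sin(252°) = 2 sin 126° cos 126° = -0.9511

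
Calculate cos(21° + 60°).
cos(21° + 60°) = cos 21° cos 60° - sin 21° sin 60° = 0.1564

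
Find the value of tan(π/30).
tan(π/30) = 0.1051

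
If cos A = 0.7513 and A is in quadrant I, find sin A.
sin A = 0.66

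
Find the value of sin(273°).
sin(273°) = -0.9986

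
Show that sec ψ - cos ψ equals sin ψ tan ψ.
LHS = 1/cos ψ - cos ψ = (1 - cos²ψ)/cos ψ = sin²ψ/cos ψ = sin ψ · (sin ψ/cos ψ) = sin ψ tan ψ = RHS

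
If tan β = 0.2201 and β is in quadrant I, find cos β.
cos β = 0.9766 (using tan²β + 1 = sec²β)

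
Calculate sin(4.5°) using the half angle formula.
sin(4.5°) = √((1 - cos 9°)/2) = 0.07846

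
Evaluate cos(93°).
cos(93°) = -0.05234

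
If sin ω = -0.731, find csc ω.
csc ω = 1/sin ω = -1.368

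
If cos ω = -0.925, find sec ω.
sec ω = 1/cos ω = -1.081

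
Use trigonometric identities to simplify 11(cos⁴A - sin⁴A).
11(cos⁴A - sin⁴A) = 11(cos(2A)) (using Factoring + double angle)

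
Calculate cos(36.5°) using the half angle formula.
cos(36.5°) = √((1 + cos 73°)/2) = 0.8039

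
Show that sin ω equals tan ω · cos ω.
RHS = (sin ω/cos ω) · cos ω = sin ω = LHS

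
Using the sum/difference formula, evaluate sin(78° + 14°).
sin(78° + 14°) = sin 78° cos 14° + cos 78° sin 14° = 0.9994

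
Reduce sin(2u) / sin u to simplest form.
sin(2u) / sin u = 2 cos u (using Double angle)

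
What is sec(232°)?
sec(232°) = -1.624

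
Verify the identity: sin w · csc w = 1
LHS = sin w · (1/sin w) = 1 = RHS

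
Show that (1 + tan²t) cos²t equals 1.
LHS = sec²t · cos²t = (1/cos²t) · cos²t = 1 = RHS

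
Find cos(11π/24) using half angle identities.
cos(11π/24) = √((1 + cos 11π/12)/2) = 0.1305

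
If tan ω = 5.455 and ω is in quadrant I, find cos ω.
cos ω = 0.1803 (using tan²ω + 1 = sec²ω)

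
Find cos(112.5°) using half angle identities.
cos(112.5°) = -√((1 + cos 225°)/2) = -0.3827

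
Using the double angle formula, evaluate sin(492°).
sin(492°) = 2 sin 246° cos 246° = 0.7431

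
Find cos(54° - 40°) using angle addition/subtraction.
cos(54° - 40°) = cos 54° cos 40° + sin 54° sin 40° = 0.9703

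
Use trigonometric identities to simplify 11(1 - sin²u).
11(1 - sin²u) = 11(cos²u) (using Pythagorean identity)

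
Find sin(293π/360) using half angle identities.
sin(293π/360) = √((1 - cos 293π/180)/2) = 0.5519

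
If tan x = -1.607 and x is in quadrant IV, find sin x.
sin x = -0.849 (using tan²x + 1 = sec²x)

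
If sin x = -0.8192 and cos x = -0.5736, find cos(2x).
cos(2x) = cos²x - sin²x = -0.3421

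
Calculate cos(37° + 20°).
cos(37° + 20°) = cos 37° cos 20° - sin 37° sin 20° = 0.5446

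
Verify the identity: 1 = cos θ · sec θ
RHS = cos θ · (1/cos θ) = 1 = LHS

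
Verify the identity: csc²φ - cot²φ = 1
LHS = 1/sin²φ - cos²φ/sin²φ = (1 - cos²φ)/sin²φ = sin²φ/sin²φ = 1 = RHS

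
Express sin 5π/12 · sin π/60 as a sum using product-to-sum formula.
sin 5π/12 sin π/60 = (1/2)[cos(5π/12-π/60) - cos(5π/12+π/60)]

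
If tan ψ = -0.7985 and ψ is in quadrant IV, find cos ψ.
cos ψ = 0.7814 (using tan²ψ + 1 = sec²ψ)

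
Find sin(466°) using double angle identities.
sin(466°) = 2 sin 233° cos 233° = 0.9613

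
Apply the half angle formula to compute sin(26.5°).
sin(26.5°) = √((1 - cos 53°)/2) = 0.4462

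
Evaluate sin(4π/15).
sin(4π/15) = 0.7431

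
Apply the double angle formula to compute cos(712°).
cos(712°) = cos²356° - sin²356° = 0.9903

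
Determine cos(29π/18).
cos(29π/18) = 0.342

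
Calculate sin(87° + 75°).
sin(87° + 75°) = sin 87° cos 75° + cos 87° sin 75° = 0.309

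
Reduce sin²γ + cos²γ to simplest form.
sin²γ + cos²γ = 1 (using Pythagorean identity)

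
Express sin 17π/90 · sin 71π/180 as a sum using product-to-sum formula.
sin 17π/90 sin 71π/180 = (1/2)[cos(17π/90-71π/180) - cos(17π/90+71π/180)]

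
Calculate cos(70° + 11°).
cos(70° + 11°) = cos 70° cos 11° - sin 70° sin 11° = 0.1564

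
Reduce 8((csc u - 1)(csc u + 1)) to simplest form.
8((csc u - 1)(csc u + 1)) = 8(cot²u) (using Diff. of squares)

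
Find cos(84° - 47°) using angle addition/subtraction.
cos(84° - 47°) = cos 84° cos 47° + sin 84° sin 47° = 0.7986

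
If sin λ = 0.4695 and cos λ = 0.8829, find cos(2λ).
cos(2λ) = cos²λ - sin²λ = 0.5591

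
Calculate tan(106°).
tan(106°) = -3.487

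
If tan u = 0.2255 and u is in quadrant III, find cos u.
cos u = -0.9755 (using tan²u + 1 = sec²u)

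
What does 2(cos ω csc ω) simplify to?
2(cos ω csc ω) = 2(cot ω) (using Reciprocal + quotient)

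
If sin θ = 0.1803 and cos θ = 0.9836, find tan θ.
tan θ = sin θ / cos θ = 0.1833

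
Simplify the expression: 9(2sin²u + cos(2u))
9(2sin²u + cos(2u)) = 9 (using Double angle)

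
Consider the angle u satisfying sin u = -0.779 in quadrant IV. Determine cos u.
cos u = √(1 - sin²u) = 0.627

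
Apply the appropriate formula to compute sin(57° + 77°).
sin(57° + 77°) = sin 57° cos 77° + cos 57° sin 77° = 0.7193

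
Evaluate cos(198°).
cos(198°) = -0.9511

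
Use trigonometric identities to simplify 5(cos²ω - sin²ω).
5(cos²ω - sin²ω) = 5(cos(2ω)) (using Double angle)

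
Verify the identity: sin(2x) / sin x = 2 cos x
LHS = 2 sin x cos x / sin x = 2 cos x = RHS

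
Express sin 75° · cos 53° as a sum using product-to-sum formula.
sin 75° cos 53° = (1/2)[sin(75°+53°) + sin(75°-53°)]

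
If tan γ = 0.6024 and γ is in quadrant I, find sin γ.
sin γ = 0.516 (using tan²γ + 1 = sec²γ)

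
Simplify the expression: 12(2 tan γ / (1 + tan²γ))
12(2 tan γ / (1 + tan²γ)) = 12(sin(2γ)) (using Double angle)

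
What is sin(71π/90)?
sin(71π/90) = 0.6157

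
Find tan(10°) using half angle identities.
tan(10°) = sin 20° / (1 + cos 20°) = 0.1763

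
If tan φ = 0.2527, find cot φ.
cot φ = 1/tan φ = 3.957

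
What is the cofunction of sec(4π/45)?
sec(4π/45) = csc(π/2 - 4π/45) = csc(37π/90)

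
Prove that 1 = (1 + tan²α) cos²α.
RHS = sec²α · cos²α = (1/cos²α) · cos²α = 1 = LHS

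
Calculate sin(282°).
sin(282°) = -0.9781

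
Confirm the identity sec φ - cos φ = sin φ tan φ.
LHS = 1/cos φ - cos φ = (1 - cos²φ)/cos φ = sin²φ/cos φ = sin φ · (sin φ/cos φ) = sin φ tan φ = RHS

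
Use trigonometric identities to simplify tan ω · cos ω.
tan ω · cos ω = sin ω (using Quotient identity)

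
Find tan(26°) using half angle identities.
tan(26°) = sin 52° / (1 + cos 52°) = 0.4877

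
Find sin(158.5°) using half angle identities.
sin(158.5°) = √((1 - cos 317°)/2) = 0.3665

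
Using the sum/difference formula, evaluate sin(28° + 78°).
sin(28° + 78°) = sin 28° cos 78° + cos 28° sin 78° = 0.9613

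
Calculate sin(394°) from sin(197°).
sin(394°) = 2 sin 197° cos 197° = 0.5592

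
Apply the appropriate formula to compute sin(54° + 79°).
sin(54° + 79°) = sin 54° cos 79° + cos 54° sin 79° = 0.7314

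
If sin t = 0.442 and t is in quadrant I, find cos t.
cos t = 0.897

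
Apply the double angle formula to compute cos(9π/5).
cos(9π/5) = cos²9π/10 - sin²9π/10 = 0.809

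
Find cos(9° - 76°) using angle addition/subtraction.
cos(9° - 76°) = cos 9° cos 76° + sin 9° sin 76° = 0.3907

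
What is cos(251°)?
cos(251°) = -0.3256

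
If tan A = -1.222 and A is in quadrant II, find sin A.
sin A = 0.7739 (using tan²A + 1 = sec²A)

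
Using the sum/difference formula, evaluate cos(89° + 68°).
cos(89° + 68°) = cos 89° cos 68° - sin 89° sin 68° = -0.9205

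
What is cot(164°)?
cot(164°) = -3.487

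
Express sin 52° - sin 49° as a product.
sin 52° - sin 49° = 2 cos(50.5°) sin(1.5°)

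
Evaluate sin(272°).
sin(272°) = -0.9994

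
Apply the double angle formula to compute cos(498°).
cos(498°) = cos²249° - sin²249° = -0.7431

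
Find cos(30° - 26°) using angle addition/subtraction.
cos(30° - 26°) = cos 30° cos 26° + sin 30° sin 26° = 0.9976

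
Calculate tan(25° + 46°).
tan(25° + 46°) = (tan 25° + tan 46°)/(1 - tan 25° tan 46°) = 2.904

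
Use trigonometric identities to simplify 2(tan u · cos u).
2(tan u · cos u) = 2(sin u) (using Quotient identity)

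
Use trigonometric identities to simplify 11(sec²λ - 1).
11(sec²λ - 1) = 11(tan²λ) (using Pythagorean identity)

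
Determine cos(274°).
cos(274°) = 0.06976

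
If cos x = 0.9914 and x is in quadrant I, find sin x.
sin x = 0.1309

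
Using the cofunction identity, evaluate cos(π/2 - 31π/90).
cos(π/2 - 31π/90) = sin(31π/90) = 0.8829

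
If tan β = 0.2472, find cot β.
cot β = 1/tan β = 4.045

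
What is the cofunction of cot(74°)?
cot(74°) = tan(90° - 74°) = tan(16°)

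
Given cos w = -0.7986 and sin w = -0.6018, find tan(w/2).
tan(w/2) = sin w / (1 + cos w) = -2.988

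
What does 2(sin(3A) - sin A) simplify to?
2(sin(3A) - sin A) = 2(2 cos(2A) sin A) (using Sum-to-product)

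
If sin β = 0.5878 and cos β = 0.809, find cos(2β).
cos(2β) = cos²β - sin²β = 0.309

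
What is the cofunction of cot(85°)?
cot(85°) = tan(90° - 85°) = tan(5°)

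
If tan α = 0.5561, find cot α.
cot α = 1/tan α = 1.798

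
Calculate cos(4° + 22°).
cos(4° + 22°) = cos 4° cos 22° - sin 4° sin 22° = 0.8988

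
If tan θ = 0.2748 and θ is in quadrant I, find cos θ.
cos θ = 0.9643 (using tan²θ + 1 = sec²θ)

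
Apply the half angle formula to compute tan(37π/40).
tan(37π/40) = sin 37π/20 / (1 + cos 37π/20) = -0.2401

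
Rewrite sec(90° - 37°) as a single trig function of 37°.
sec(90° - 37°) = csc(37°)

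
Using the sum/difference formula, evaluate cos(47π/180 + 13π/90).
cos(47π/180 + 13π/90) = cos 47π/180 cos 13π/90 - sin 47π/180 sin 13π/90 = 0.2924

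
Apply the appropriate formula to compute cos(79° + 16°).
cos(79° + 16°) = cos 79° cos 16° - sin 79° sin 16° = -0.08716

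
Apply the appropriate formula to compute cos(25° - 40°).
cos(25° - 40°) = cos 25° cos 40° + sin 25° sin 40° = (√6+√2)/4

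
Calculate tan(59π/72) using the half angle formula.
tan(59π/72) = sin 59π/36 / (1 + cos 59π/36) = -0.6371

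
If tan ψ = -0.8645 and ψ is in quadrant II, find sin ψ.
sin ψ = 0.654 (using tan²ψ + 1 = sec²ψ)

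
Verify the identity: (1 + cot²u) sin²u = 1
LHS = csc²u · sin²u = (1/sin²u) · sin²u = 1 = RHS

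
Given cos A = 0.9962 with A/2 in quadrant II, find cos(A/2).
cos(A/2) = ±√((1 + cos A)/2); negative since A/2 ∈ QII, so cos(A/2) = -0.999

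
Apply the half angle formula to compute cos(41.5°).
cos(41.5°) = √((1 + cos 83°)/2) = 0.749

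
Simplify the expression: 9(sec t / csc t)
9(sec t / csc t) = 9(tan t) (using Reciprocal identities)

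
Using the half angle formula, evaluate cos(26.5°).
cos(26.5°) = √((1 + cos 53°)/2) = 0.8949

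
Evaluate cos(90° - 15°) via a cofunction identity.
cos(90° - 15°) = sin(15°) = (√6-√2)/4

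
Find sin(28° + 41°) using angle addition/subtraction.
sin(28° + 41°) = sin 28° cos 41° + cos 28° sin 41° = 0.9336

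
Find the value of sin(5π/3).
sin(5π/3) = -√3/2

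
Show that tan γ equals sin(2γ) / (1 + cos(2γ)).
RHS = 2 sin γ cos γ / (2cos²γ) = sin γ/cos γ = tan γ = LHS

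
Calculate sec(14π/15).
sec(14π/15) = -1.022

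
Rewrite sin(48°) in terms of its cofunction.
sin(48°) = cos(90° - 48°) = cos(42°)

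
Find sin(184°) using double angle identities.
sin(184°) = 2 sin 92° cos 92° = -0.06976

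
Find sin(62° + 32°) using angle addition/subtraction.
sin(62° + 32°) = sin 62° cos 32° + cos 62° sin 32° = 0.9976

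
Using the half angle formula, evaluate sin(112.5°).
sin(112.5°) = √((1 - cos 225°)/2) = √(2+√2)/2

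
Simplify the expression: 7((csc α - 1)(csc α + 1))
7((csc α - 1)(csc α + 1)) = 7(cot²α) (using Diff. of squares)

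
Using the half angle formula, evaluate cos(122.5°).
cos(122.5°) = -√((1 + cos 245°)/2) = -0.5373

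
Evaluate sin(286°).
sin(286°) = -0.9613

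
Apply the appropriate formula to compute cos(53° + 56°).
cos(53° + 56°) = cos 53° cos 56° - sin 53° sin 56° = -0.3256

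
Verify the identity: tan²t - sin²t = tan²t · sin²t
LHS = sin²t/cos²t - sin²t = sin²t(1/cos²t - 1) = sin²t · (1 - cos²t)/cos²t = sin²t · sin²t/cos²t = sin²t · tan²t = RHS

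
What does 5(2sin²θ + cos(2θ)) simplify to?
5(2sin²θ + cos(2θ)) = 5 (using Double angle)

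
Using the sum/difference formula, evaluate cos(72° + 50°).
cos(72° + 50°) = cos 72° cos 50° - sin 72° sin 50° = -0.5299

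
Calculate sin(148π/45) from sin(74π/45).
sin(148π/45) = 2 sin 74π/45 cos 74π/45 = -0.788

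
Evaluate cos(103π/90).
cos(103π/90) = -0.8988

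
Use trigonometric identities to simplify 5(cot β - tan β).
5(cot β - tan β) = 5(2 cot(2β)) (using Double angle)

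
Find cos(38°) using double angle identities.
cos(38°) = cos²19° - sin²19° = 0.788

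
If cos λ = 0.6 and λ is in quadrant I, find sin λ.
sin λ = 0.8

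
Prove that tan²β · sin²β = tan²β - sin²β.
RHS = sin²β/cos²β - sin²β = sin²β(1/cos²β - 1) = sin²β · (1 - cos²β)/cos²β = sin²β · sin²β/cos²β = sin²β · tan²β = LHS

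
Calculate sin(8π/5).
sin(8π/5) = -0.9511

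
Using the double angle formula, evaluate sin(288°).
sin(288°) = 2 sin 144° cos 144° = -0.9511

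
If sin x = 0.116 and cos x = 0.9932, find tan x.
tan x = sin x / cos x = 0.1168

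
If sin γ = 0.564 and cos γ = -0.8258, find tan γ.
tan γ = sin γ / cos γ = -0.683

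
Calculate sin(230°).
sin(230°) = -0.766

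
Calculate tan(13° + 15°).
tan(13° + 15°) = (tan 13° + tan 15°)/(1 - tan 13° tan 15°) = 0.5317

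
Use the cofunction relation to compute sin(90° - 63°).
sin(90° - 63°) = cos(63°) = 0.454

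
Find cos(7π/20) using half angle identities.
cos(7π/20) = √((1 + cos 7π/10)/2) = 0.454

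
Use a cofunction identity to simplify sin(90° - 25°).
sin(90° - 25°) = cos(25°)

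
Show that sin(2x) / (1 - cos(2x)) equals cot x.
LHS = 2 sin x cos x / (2sin²x) = cos x/sin x = cot x = RHS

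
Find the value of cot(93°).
cot(93°) = -0.05241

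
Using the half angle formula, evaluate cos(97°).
cos(97°) = -√((1 + cos 194°)/2) = -0.1219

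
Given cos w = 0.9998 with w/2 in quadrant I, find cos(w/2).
cos(w/2) = ±√((1 + cos w)/2); positive since w/2 ∈ QI, so cos(w/2) = 0.9999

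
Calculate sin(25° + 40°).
sin(25° + 40°) = sin 25° cos 40° + cos 25° sin 40° = 0.9063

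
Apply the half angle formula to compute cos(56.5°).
cos(56.5°) = √((1 + cos 113°)/2) = 0.5519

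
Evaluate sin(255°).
sin(255°) = -(√6+√2)/4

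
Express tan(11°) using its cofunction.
tan(11°) = cot(90° - 11°) = cot(79°)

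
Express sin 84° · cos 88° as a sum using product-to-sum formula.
sin 84° cos 88° = (1/2)[sin(84°+88°) + sin(84°-88°)]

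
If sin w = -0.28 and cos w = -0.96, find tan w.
tan w = sin w / cos w = 0.2917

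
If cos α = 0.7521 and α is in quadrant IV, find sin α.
sin α = -0.659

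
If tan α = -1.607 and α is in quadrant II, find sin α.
sin α = 0.849 (using tan²α + 1 = sec²α)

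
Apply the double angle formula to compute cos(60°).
cos(60°) = cos²30° - sin²30° = 1/2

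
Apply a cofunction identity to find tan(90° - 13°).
tan(90° - 13°) = cot(13°) = 4.331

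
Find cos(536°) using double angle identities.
cos(536°) = cos²268° - sin²268° = -0.9976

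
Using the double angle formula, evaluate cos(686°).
cos(686°) = cos²343° - sin²343° = 0.829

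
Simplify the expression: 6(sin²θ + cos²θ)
6(sin²θ + cos²θ) = 6 (using Pythagorean identity)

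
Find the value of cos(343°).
cos(343°) = 0.9563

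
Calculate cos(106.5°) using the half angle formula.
cos(106.5°) = -√((1 + cos 213°)/2) = -0.284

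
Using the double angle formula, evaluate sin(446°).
sin(446°) = 2 sin 223° cos 223° = 0.9976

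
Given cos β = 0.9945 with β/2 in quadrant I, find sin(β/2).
sin(β/2) = ±√((1 - cos β)/2); positive since β/2 ∈ QI, so sin(β/2) = 0.05244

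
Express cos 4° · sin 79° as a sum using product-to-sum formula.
cos 4° sin 79° = (1/2)[sin(4°+79°) - sin(4°-79°)]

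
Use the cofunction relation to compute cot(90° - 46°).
cot(90° - 46°) = tan(46°) = 1.036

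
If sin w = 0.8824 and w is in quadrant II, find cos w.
cos w = -0.4705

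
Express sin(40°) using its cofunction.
sin(40°) = cos(90° - 40°) = cos(50°)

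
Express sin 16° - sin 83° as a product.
sin 16° - sin 83° = 2 cos(49.5°) sin(-33.5°)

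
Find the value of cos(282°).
cos(282°) = 0.2079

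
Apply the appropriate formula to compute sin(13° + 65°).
sin(13° + 65°) = sin 13° cos 65° + cos 13° sin 65° = 0.9781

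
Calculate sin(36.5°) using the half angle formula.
sin(36.5°) = √((1 - cos 73°)/2) = 0.5948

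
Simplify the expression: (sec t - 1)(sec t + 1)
(sec t - 1)(sec t + 1) = tan²t (using Diff. of squares)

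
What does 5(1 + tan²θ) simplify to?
5(1 + tan²θ) = 5(sec²θ) (using Pythagorean identity)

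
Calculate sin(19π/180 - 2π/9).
sin(19π/180 - 2π/9) = sin 19π/180 cos 2π/9 - cos 19π/180 sin 2π/9 = -0.3584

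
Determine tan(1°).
tan(1°) = 0.01746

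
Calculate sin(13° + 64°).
sin(13° + 64°) = sin 13° cos 64° + cos 13° sin 64° = 0.9744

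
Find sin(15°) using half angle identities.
sin(15°) = √((1 - cos 30°)/2) = (√6-√2)/4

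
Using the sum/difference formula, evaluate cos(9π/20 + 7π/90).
cos(9π/20 + 7π/90) = cos 9π/20 cos 7π/90 - sin 9π/20 sin 7π/90 = -0.08716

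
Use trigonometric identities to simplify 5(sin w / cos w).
5(sin w / cos w) = 5(tan w) (using Quotient identity)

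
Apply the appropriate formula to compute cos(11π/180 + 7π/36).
cos(11π/180 + 7π/36) = cos 11π/180 cos 7π/36 - sin 11π/180 sin 7π/36 = 0.6947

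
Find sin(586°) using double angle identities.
sin(586°) = 2 sin 293° cos 293° = -0.7193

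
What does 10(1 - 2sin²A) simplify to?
10(1 - 2sin²A) = 10(cos(2A)) (using Double angle)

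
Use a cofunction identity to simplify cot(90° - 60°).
cot(90° - 60°) = tan(60°)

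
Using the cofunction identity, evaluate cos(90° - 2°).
cos(90° - 2°) = sin(2°) = 0.0349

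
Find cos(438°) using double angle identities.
cos(438°) = 2cos²219° - 1 = 0.2079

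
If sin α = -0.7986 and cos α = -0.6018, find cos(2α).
cos(2α) = cos²α - sin²α = -0.2756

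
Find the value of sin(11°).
sin(11°) = 0.1908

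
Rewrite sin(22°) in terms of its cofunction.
sin(22°) = cos(90° - 22°) = cos(68°)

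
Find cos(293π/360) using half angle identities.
cos(293π/360) = -√((1 + cos 293π/180)/2) = -0.8339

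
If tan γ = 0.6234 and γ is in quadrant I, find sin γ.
sin γ = 0.529 (using tan²γ + 1 = sec²γ)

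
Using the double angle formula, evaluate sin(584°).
sin(584°) = 2 sin 292° cos 292° = -0.6947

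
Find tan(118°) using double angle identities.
tan(118°) = 2 tan 59° / (1 - tan²59°) = -1.881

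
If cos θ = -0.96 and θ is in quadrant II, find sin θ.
sin θ = 0.28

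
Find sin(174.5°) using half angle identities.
sin(174.5°) = √((1 - cos 349°)/2) = 0.09585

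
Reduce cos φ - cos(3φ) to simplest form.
cos φ - cos(3φ) = 2 sin(2φ) sin φ (using Sum-to-product)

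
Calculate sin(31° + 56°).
sin(31° + 56°) = sin 31° cos 56° + cos 31° sin 56° = 0.9986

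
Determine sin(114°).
sin(114°) = 0.9135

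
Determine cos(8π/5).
cos(8π/5) = 0.309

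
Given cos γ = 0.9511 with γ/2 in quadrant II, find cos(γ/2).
cos(γ/2) = ±√((1 + cos γ)/2); negative since γ/2 ∈ QII, so cos(γ/2) = -0.9877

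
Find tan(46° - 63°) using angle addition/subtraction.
tan(46° - 63°) = (tan 46° - tan 63°)/(1 + tan 46° tan 63°) = -0.3057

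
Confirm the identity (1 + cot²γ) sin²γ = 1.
LHS = csc²γ · sin²γ = (1/sin²γ) · sin²γ = 1 = RHS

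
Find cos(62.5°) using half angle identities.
cos(62.5°) = √((1 + cos 125°)/2) = 0.4617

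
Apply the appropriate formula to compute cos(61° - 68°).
cos(61° - 68°) = cos 61° cos 68° + sin 61° sin 68° = 0.9925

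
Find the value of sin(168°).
sin(168°) = 0.2079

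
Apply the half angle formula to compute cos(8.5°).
cos(8.5°) = √((1 + cos 17°)/2) = 0.989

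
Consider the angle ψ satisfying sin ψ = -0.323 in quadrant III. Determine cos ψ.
cos ψ = ±√(1 - sin²ψ) = -0.9464 (negative in QIII)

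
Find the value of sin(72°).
sin(72°) = 0.9511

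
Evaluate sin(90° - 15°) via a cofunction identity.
sin(90° - 15°) = cos(15°) = (√6+√2)/4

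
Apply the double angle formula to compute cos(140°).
cos(140°) = cos²70° - sin²70° = -0.766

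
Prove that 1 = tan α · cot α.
RHS = (sin α/cos α) · (cos α/sin α) = 1 = LHS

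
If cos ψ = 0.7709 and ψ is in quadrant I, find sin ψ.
sin ψ = 0.637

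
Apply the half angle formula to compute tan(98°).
tan(98°) = sin 196° / (1 + cos 196°) = -7.115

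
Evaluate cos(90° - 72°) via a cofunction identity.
cos(90° - 72°) = sin(72°) = 0.9511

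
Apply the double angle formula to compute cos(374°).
cos(374°) = cos²187° - sin²187° = 0.9703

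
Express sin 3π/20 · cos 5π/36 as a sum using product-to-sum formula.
sin 3π/20 cos 5π/36 = (1/2)[sin(3π/20+5π/36) + sin(3π/20-5π/36)]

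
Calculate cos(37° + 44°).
cos(37° + 44°) = cos 37° cos 44° - sin 37° sin 44° = 0.1564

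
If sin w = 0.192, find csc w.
csc w = 1/sin w = 5.208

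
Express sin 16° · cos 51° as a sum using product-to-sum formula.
sin 16° cos 51° = (1/2)[sin(16°+51°) + sin(16°-51°)]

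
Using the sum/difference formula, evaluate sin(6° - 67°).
sin(6° - 67°) = sin 6° cos 67° - cos 6° sin 67° = -0.8746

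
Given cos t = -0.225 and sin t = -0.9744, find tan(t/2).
tan(t/2) = sin t / (1 + cos t) = -1.257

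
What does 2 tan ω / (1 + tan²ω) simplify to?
2 tan ω / (1 + tan²ω) = sin(2ω) (using Double angle)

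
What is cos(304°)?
cos(304°) = 0.5592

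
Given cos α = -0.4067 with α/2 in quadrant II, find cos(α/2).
cos(α/2) = ±√((1 + cos α)/2); negative since α/2 ∈ QII, so cos(α/2) = -0.5447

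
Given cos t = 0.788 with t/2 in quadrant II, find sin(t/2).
sin(t/2) = ±√((1 - cos t)/2); positive since t/2 ∈ QII, so sin(t/2) = 0.3256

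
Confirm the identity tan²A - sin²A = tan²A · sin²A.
LHS = sin²A/cos²A - sin²A = sin²A(1/cos²A - 1) = sin²A · (1 - cos²A)/cos²A = sin²A · sin²A/cos²A = sin²A · tan²A = RHS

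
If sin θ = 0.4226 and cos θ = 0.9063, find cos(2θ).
cos(2θ) = cos²θ - sin²θ = 0.6428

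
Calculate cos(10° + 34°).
cos(10° + 34°) = cos 10° cos 34° - sin 10° sin 34° = 0.7193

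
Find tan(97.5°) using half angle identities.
tan(97.5°) = sin 195° / (1 + cos 195°) = -7.596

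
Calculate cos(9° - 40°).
cos(9° - 40°) = cos 9° cos 40° + sin 9° sin 40° = 0.8572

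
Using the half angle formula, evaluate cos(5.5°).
cos(5.5°) = √((1 + cos 11°)/2) = 0.9954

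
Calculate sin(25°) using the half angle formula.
sin(25°) = √((1 - cos 50°)/2) = 0.4226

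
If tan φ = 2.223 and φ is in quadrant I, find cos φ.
cos φ = 0.4102 (using tan²φ + 1 = sec²φ)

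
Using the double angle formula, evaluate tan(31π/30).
tan(31π/30) = 2 tan 31π/60 / (1 - tan²31π/60) = 0.1051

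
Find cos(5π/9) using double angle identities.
cos(5π/9) = cos²5π/18 - sin²5π/18 = -0.1736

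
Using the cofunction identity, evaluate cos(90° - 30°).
cos(90° - 30°) = sin(30°) = 1/2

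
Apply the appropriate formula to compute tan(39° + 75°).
tan(39° + 75°) = (tan 39° + tan 75°)/(1 - tan 39° tan 75°) = -2.246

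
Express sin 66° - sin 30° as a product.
sin 66° - sin 30° = 2 cos(48°) sin(18°)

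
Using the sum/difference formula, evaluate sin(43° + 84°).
sin(43° + 84°) = sin 43° cos 84° + cos 43° sin 84° = 0.7986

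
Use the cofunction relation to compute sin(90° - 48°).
sin(90° - 48°) = cos(48°) = 0.6691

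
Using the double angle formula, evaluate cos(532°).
cos(532°) = cos²266° - sin²266° = -0.9903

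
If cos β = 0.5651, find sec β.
sec β = 1/cos β = 1.77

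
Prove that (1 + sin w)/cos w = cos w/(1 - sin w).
LHS = (1 + sin w)(1 - sin w) / (cos w(1 - sin w)) = (1 - sin²w) / (cos w(1 - sin w)) = cos²w / (cos w(1 - sin w)) = cos w/(1 - sin w) = RHS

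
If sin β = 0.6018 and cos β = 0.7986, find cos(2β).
cos(2β) = cos²β - sin²β = 0.2756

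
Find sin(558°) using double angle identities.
sin(558°) = 2 sin 279° cos 279° = -0.309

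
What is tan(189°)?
tan(189°) = 0.1584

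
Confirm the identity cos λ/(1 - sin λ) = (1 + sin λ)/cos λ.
RHS = (1 + sin λ)(1 - sin λ) / (cos λ(1 - sin λ)) = (1 - sin²λ) / (cos λ(1 - sin λ)) = cos²λ / (cos λ(1 - sin λ)) = cos λ/(1 - sin λ) = LHS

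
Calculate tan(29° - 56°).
tan(29° - 56°) = (tan 29° - tan 56°)/(1 + tan 29° tan 56°) = -0.5095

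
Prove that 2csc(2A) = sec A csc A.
LHS = 2/sin(2A) = 2/(2 sin A cos A) = 1/(sin A cos A) = (1/cos A)(1/sin A) = sec A csc A = RHS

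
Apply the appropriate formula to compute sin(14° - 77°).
sin(14° - 77°) = sin 14° cos 77° - cos 14° sin 77° = -0.891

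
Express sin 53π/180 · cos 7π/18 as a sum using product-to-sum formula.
sin 53π/180 cos 7π/18 = (1/2)[sin(53π/180+7π/18) + sin(53π/180-7π/18)]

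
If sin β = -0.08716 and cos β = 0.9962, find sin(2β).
sin(2β) = 2 sin β cos β = -0.1737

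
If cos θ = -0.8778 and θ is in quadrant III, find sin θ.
sin θ = -0.479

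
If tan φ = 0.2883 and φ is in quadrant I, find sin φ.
sin φ = 0.277 (using tan²φ + 1 = sec²φ)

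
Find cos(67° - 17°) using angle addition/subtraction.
cos(67° - 17°) = cos 67° cos 17° + sin 67° sin 17° = 0.6428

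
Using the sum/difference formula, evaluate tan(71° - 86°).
tan(71° - 86°) = (tan 71° - tan 86°)/(1 + tan 71° tan 86°) = -(2-√3)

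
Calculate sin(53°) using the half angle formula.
sin(53°) = √((1 - cos 106°)/2) = 0.7986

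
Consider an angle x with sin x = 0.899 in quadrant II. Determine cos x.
cos x = ±√(1 - sin²x) = -0.4379 (negative in QII)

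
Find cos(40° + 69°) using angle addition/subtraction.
cos(40° + 69°) = cos 40° cos 69° - sin 40° sin 69° = -0.3256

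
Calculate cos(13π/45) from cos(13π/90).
cos(13π/45) = 2cos²13π/90 - 1 = 0.6157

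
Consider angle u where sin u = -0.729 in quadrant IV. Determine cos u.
cos u = √(1 - sin²u) = 0.6845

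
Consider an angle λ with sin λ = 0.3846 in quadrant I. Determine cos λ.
cos λ = √(1 - sin²λ) = 0.9231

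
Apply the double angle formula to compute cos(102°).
cos(102°) = 2cos²51° - 1 = -0.2079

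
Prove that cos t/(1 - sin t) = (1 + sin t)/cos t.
RHS = (1 + sin t)(1 - sin t) / (cos t(1 - sin t)) = (1 - sin²t) / (cos t(1 - sin t)) = cos²t / (cos t(1 - sin t)) = cos t/(1 - sin t) = LHS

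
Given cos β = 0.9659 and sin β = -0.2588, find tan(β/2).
tan(β/2) = sin β / (1 + cos β) = -0.1316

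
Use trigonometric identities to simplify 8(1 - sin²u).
8(1 - sin²u) = 8(cos²u) (using Pythagorean identity)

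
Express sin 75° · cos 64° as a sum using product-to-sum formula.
sin 75° cos 64° = (1/2)[sin(75°+64°) + sin(75°-64°)]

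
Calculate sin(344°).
sin(344°) = -0.2756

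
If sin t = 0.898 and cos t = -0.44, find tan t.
tan t = sin t / cos t = -2.041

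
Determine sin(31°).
sin(31°) = 0.515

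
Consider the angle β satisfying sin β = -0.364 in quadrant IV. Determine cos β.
cos β = √(1 - sin²β) = 0.9314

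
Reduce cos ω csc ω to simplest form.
cos ω csc ω = cot ω (using Reciprocal + quotient)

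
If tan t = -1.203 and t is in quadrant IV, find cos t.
cos t = 0.6392 (using tan²t + 1 = sec²t)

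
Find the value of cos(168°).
cos(168°) = -0.9781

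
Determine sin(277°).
sin(277°) = -0.9925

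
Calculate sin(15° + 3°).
sin(15° + 3°) = sin 15° cos 3° + cos 15° sin 3° = 0.309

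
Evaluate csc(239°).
csc(239°) = -1.167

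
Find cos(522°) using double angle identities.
cos(522°) = cos²261° - sin²261° = -0.9511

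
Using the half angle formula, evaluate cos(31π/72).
cos(31π/72) = √((1 + cos 31π/36)/2) = 0.2164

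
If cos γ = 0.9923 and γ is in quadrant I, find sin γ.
sin γ = 0.1239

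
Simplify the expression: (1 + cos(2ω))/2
(1 + cos(2ω))/2 = cos²ω (using Power reduction)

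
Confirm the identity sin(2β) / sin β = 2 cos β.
LHS = 2 sin β cos β / sin β = 2 cos β = RHS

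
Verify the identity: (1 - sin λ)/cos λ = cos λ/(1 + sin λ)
LHS = (1 - sin λ)(1 + sin λ) / (cos λ(1 + sin λ)) = (1 - sin²λ) / (cos λ(1 + sin λ)) = cos²λ / (cos λ(1 + sin λ)) = cos λ/(1 + sin λ) = RHS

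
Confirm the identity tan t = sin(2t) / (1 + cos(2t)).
RHS = 2 sin t cos t / (2cos²t) = sin t/cos t = tan t = LHS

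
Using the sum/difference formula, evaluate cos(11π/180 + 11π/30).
cos(11π/180 + 11π/30) = cos 11π/180 cos 11π/30 - sin 11π/180 sin 11π/30 = 0.225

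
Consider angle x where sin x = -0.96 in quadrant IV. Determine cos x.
cos x = √(1 - sin²x) = 0.28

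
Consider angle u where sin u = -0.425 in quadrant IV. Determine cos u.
cos u = √(1 - sin²u) = 0.9052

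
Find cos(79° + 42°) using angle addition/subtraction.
cos(79° + 42°) = cos 79° cos 42° - sin 79° sin 42° = -0.515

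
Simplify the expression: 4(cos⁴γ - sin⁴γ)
4(cos⁴γ - sin⁴γ) = 4(cos(2γ)) (using Factoring + double angle)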